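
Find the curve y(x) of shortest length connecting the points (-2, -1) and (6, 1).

Arc-length functional: J[y] = ∫ sqrt(1 + (y')^2) dx.
Lagrangian L = sqrt(1 + (y')^2) has no explicit y dependence, so ∂L/∂y = 0 and the Euler-Lagrange equation gives
    d/dx( y' / sqrt(1 + (y')^2) ) = 0  ⇒  y' / sqrt(1 + (y')^2) = const.
Hence y' is constant, so y(x) is affine.
Fitting the endpoints (-2, -1) and (6, 1):
    slope m = (1 − (-1)) / (6 − (-2)) = 1/4,
    intercept c = (-1) − m·(-2) = -1/2.
Extremal: y(x) = (1/4) x - 1/2.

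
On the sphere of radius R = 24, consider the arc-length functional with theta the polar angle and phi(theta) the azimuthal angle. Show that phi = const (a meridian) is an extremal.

On the sphere of radius R = 24 with spherical coordinates (θ, φ), the induced metric is
    ds^2 = 576(dθ^2 + sin^2(θ) dφ^2).
Using θ as the parameter, the arc-length functional becomes
    J[φ] = ∫ 24 sqrt(1 + sin^2(θ) (dφ/dθ)^2) dθ.
So L = 24 sqrt(1 + sin^2(θ) φ'^2). Compute
    ∂L/∂φ = 0  (L has no explicit φ dependence),
    ∂L/∂φ' = 24 sin^2(θ) φ' / sqrt(1 + sin^2(θ) φ'^2).
For the candidate φ(θ) = c (constant), φ' = 0, so ∂L/∂φ' evaluated along the candidate vanishes, and ∂L/∂φ is identically zero. Hence
    d/dθ(∂L/∂φ') − ∂L/∂φ = 0
is satisfied. Therefore meridians φ = const are extremals of arc length — they are geodesics on the sphere.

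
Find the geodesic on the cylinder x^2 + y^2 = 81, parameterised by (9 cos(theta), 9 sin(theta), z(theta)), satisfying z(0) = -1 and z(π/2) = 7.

Parameterise the cylinder of radius R = 9 as
    r(θ) = (9 cos θ, 9 sin θ, z(θ)).
The arc-length element is
    ds = sqrt(81 + (dz/dθ)^2) dθ,
so the Lagrangian is L = sqrt(81 + z'^2).
L depends on z' only, not on z or θ, so ∂L/∂z = 0 and
    ∂L/∂z' = z' / sqrt(81 + z'^2).
The Euler-Lagrange equation gives
    d/dθ( z' / sqrt(81 + z'^2) ) = 0,
so z' is constant. Integrating once:
    z(θ) = a θ + b,
a helix on the cylinder (a straight line when the cylinder is unrolled). The constants a, b are determined by the endpoint conditions.
With endpoint conditions z(0) = -1 and z(π/2) = 7: from z(0) = b we get b = -1, and a·π/2 + -1 = 7 gives a = 16/π, so
    z(θ) = (16/π) θ − 1.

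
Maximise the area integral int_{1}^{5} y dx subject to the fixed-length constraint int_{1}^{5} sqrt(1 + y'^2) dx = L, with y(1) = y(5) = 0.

Set up the augmented Lagrangian using a multiplier λ for the length constraint:
    F(y, y') = y − λ sqrt(1 + y'^2).
F has no explicit x dependence, so the Beltrami identity yields a first integral
    F − y' ∂F/∂y' = C.
Compute ∂F/∂y' = −λ y' / sqrt(1 + y'^2). Then
    y − λ sqrt(1 + y'^2) + λ y'^2 / sqrt(1 + y'^2) = C
    ⇒  y − λ / sqrt(1 + y'^2) = C.
Solving for y' and integrating gives
    (x − a)^2 + (y − b)^2 = λ^2,
a circular arc of radius λ. The constants a, b are determined by the endpoint conditions y(1) = y(5) = 0, and λ is fixed implicitly by the length constraint
    ∫_{1}^{5} sqrt(1 + y'^2) dx = L.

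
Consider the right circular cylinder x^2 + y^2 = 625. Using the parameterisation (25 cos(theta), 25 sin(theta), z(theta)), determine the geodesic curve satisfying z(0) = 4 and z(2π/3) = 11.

Parameterise the cylinder of radius R = 25 as
    r(θ) = (25 cos θ, 25 sin θ, z(θ)).
The arc-length element is
    ds = sqrt(625 + (dz/dθ)^2) dθ,
so the Lagrangian is L = sqrt(625 + z'^2).
L depends on z' only, not on z or θ, so ∂L/∂z = 0 and
    ∂L/∂z' = z' / sqrt(625 + z'^2).
The Euler-Lagrange equation gives
    d/dθ( z' / sqrt(625 + z'^2) ) = 0,
so z' is constant. Integrating once:
    z(θ) = a θ + b,
a helix on the cylinder (a straight line when the cylinder is unrolled). The constants a, b are determined by the endpoint conditions.
With endpoint conditions z(0) = 4 and z(2π/3) = 11: from z(0) = b we get b = 4, and a·2π/3 + 4 = 11 gives a = 21/(2π), so
    z(θ) = (21/(2π)) θ + 4.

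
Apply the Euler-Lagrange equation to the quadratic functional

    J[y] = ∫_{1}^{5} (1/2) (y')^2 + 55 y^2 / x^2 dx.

The Lagrangian is L = (1/2) (y')^2 + 55 y^2 / x^2.
Compute ∂L/∂y = 110y/x^2, ∂L/∂y' = y'.
The Euler-Lagrange equation d/dx(∂L/∂y') − ∂L/∂y = 0 reduces to
    y'' − 110/x^2 · y = 0  (x > 0).
Its general solution is
    y(x) = A x^11 + B x^(-10),
with A, B fixed by the endpoint conditions.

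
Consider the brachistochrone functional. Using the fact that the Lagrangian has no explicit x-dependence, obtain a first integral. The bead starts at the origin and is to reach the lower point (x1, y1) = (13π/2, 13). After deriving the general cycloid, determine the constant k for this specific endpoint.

The Lagrangian L = sqrt((1 + y'^2) / y) has no explicit x dependence, so the Beltrami identity applies:
    L − y' ∂L/∂y' = C.
Compute ∂L/∂y' = y' / sqrt(y (1 + y'^2)).
Substitute:
    sqrt((1 + y'^2)/y) − y'·y' / sqrt(y (1 + y'^2))
    = (1 + y'^2) / sqrt(y (1 + y'^2)) − y'^2 / sqrt(y (1 + y'^2))
    = 1 / sqrt(y (1 + y'^2)) = C.
Squaring and rearranging gives the first integral
    y (1 + y'^2) = 1/C^2 =: k   (constant).
Solving this first-order ODE by the substitution
    y = (k/2)(1 − cos θ)
yields the cycloid parameterisation
    x(θ) = (k/2)(θ − sin θ),   y(θ) = (k/2)(1 − cos θ).
The constant k is fixed by the endpoint condition.
Now fit the given lower endpoint (x1, y1) = (13π/2, 13). At the bottom of the first arch (θ = π), the parametric equations give
    y(π) = (k/2)(1 − cos π) = k,
    x(π) = (k/2)(π − sin π) = kπ/2.
Matching y(π) = 13 gives k = 13, consistent with x(π) = 13π/2. Therefore the specific cycloid is
    x(θ) = (13/2)(θ − sin θ),   y(θ) = (13/2)(1 − cos θ).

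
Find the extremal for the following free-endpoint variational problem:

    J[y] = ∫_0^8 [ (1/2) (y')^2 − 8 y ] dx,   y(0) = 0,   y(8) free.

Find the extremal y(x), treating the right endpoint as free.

The Lagrangian L = (1/2) (y')^2 − 8 y gives
    ∂L/∂y = −8,   ∂L/∂y' = y'.
Euler-Lagrange: d/dx(y') − (−8) = 0, i.e. y'' + 8 = 0, so
    y(x) = −(8/2) x^2 + C1 x + C2.
Fixed left endpoint y(0) = 0 ⇒ C2 = 0.
The right endpoint x = 8 is free, so the natural (transversality) condition is ∂L/∂y' |_{x=8} = 0, i.e. y'(8) = 0.
Compute y'(x) = −8 x + C1, so y'(8) = −64 + C1 = 0 ⇒ C1 = 64.
Therefore the extremal is
    y(x) = −4 x^2 + 64 x.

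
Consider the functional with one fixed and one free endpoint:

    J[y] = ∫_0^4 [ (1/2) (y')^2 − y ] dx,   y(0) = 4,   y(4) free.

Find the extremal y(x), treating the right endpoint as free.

The Lagrangian L = (1/2) (y')^2 − y gives
    ∂L/∂y = −1,   ∂L/∂y' = y'.
Euler-Lagrange: d/dx(y') − (−1) = 0, i.e. y'' + 1 = 0, so
    y(x) = −(1/2) x^2 + C1 x + C2.
Fixed left endpoint y(0) = 4 ⇒ C2 = 4.
The right endpoint x = 4 is free, so the natural (transversality) condition is ∂L/∂y' |_{x=4} = 0, i.e. y'(4) = 0.
Compute y'(x) = −1 x + C1, so y'(4) = −4 + C1 = 0 ⇒ C1 = 4.
Therefore the extremal is
    y(x) = −x^2/2 + 4 x + 4.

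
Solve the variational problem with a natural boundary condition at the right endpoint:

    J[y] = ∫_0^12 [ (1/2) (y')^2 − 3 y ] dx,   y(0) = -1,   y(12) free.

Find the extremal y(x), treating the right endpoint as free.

The Lagrangian L = (1/2) (y')^2 − 3 y gives
    ∂L/∂y = −3,   ∂L/∂y' = y'.
Euler-Lagrange: d/dx(y') − (−3) = 0, i.e. y'' + 3 = 0, so
    y(x) = −(3/2) x^2 + C1 x + C2.
Fixed left endpoint y(0) = -1 ⇒ C2 = -1.
The right endpoint x = 12 is free, so the natural (transversality) condition is ∂L/∂y' |_{x=12} = 0, i.e. y'(12) = 0.
Compute y'(x) = −3 x + C1, so y'(12) = −36 + C1 = 0 ⇒ C1 = 36.
Therefore the extremal is
    y(x) = −(3/2) x^2 + 36 x − 1.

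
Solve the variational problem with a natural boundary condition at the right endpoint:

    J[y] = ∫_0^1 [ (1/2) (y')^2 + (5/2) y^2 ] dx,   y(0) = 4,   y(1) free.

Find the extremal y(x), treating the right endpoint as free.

The Lagrangian L = (1/2) (y')^2 + (5/2) y^2 gives
    ∂L/∂y = 5 y,   ∂L/∂y' = y'.
Euler-Lagrange: y'' − 5 y = 0.
With k = sqrt(5), the general solution is
    y(x) = A cosh(sqrt(5) x) + B sinh(sqrt(5) x).
Fixed left endpoint y(0) = 4 ⇒ A = 4.
The right endpoint x = 1 is free, so the natural (transversality) condition is ∂L/∂y' |_{x=1} = 0, i.e. y'(1) = 0.
Compute y'(x) = A k sinh(k x) + B k cosh(k x), so
    y'(1) = A k sinh(k·1) + B k cosh(k·1) = 0
    ⇒ B = −A tanh(k·1) = − 4 tanh(sqrt(5)·1).
Therefore the extremal is
    y(x) = 4 cosh(sqrt(5) x) − 4 tanh(sqrt(5)·1) sinh(sqrt(5) x).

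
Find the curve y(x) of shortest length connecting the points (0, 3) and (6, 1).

Arc-length functional: J[y] = ∫ sqrt(1 + (y')^2) dx.
Lagrangian L = sqrt(1 + (y')^2) has no explicit y dependence, so ∂L/∂y = 0 and the Euler-Lagrange equation gives
    d/dx( y' / sqrt(1 + (y')^2) ) = 0  ⇒  y' / sqrt(1 + (y')^2) = const.
Hence y' is constant, so y(x) is affine.
Fitting the endpoints (0, 3) and (6, 1):
    slope m = (1 − 3) / (6 − 0) = -1/3,
    intercept c = 3 − m·0 = 3.
Extremal: y(x) = (-1/3) x + 3.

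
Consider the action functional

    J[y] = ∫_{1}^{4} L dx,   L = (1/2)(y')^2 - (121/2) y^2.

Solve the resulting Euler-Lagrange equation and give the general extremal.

The Lagrangian is L = (1/2)(y')^2 - (121/2) y^2.
∂L/∂y = -121y.
∂L/∂y' = y'.
The Euler-Lagrange equation d/dx(∂L/∂y') − ∂L/∂y = 0 becomes:
    y'' + 121 y = 0
General solution: y(x) = A sin(11x) + B cos(11x), where A and B are arbitrary constants fixed by the endpoint conditions.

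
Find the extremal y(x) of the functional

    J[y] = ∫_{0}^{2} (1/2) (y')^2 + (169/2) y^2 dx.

The Lagrangian is L = (1/2) (y')^2 + (169/2) y^2.
Compute ∂L/∂y = 169y, ∂L/∂y' = y'.
The Euler-Lagrange equation d/dx(∂L/∂y') − ∂L/∂y = 0 reduces to
    y'' − 169 y = 0.
Its general solution is
    y(x) = A e^(13x) + B e^(−13x),
with A, B fixed by the endpoint conditions.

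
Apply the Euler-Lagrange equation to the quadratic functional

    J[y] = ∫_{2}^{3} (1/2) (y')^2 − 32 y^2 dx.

The Lagrangian is L = (1/2) (y')^2 − 32 y^2.
Compute ∂L/∂y = -64y, ∂L/∂y' = y'.
The Euler-Lagrange equation d/dx(∂L/∂y') − ∂L/∂y = 0 reduces to
    y'' + 64 y = 0.
Its general solution is
    y(x) = A sin(8x) + B cos(8x),
with A, B fixed by the endpoint conditions.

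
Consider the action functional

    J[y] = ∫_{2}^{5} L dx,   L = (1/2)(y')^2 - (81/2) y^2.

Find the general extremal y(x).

The Lagrangian is L = (1/2)(y')^2 - (81/2) y^2.
∂L/∂y = -81y.
∂L/∂y' = y'.
The Euler-Lagrange equation d/dx(∂L/∂y') − ∂L/∂y = 0 becomes:
    y'' + 81 y = 0
General solution: y(x) = A sin(9x) + B cos(9x), where A and B are arbitrary constants fixed by the endpoint conditions.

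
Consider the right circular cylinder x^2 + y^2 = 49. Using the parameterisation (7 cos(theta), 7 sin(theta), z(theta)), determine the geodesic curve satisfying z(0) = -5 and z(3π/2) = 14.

Parameterise the cylinder of radius R = 7 as
    r(θ) = (7 cos θ, 7 sin θ, z(θ)).
The arc-length element is
    ds = sqrt(49 + (dz/dθ)^2) dθ,
so the Lagrangian is L = sqrt(49 + z'^2).
L depends on z' only, not on z or θ, so ∂L/∂z = 0 and
    ∂L/∂z' = z' / sqrt(49 + z'^2).
The Euler-Lagrange equation gives
    d/dθ( z' / sqrt(49 + z'^2) ) = 0,
so z' is constant. Integrating once:
    z(θ) = a θ + b,
a helix on the cylinder (a straight line when the cylinder is unrolled). The constants a, b are determined by the endpoint conditions.
With endpoint conditions z(0) = -5 and z(3π/2) = 14: from z(0) = b we get b = -5, and a·3π/2 + -5 = 14 gives a = 38/(3π), so
    z(θ) = (38/(3π)) θ − 5.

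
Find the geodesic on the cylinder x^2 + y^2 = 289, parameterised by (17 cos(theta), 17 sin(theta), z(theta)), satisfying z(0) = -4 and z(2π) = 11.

Parameterise the cylinder of radius R = 17 as
    r(θ) = (17 cos θ, 17 sin θ, z(θ)).
The arc-length element is
    ds = sqrt(289 + (dz/dθ)^2) dθ,
so the Lagrangian is L = sqrt(289 + z'^2).
L depends on z' only, not on z or θ, so ∂L/∂z = 0 and
    ∂L/∂z' = z' / sqrt(289 + z'^2).
The Euler-Lagrange equation gives
    d/dθ( z' / sqrt(289 + z'^2) ) = 0,
so z' is constant. Integrating once:
    z(θ) = a θ + b,
a helix on the cylinder (a straight line when the cylinder is unrolled). The constants a, b are determined by the endpoint conditions.
With endpoint conditions z(0) = -4 and z(2π) = 11: from z(0) = b we get b = -4, and a·2π + -4 = 11 gives a = 15/(2π), so
    z(θ) = (15/(2π)) θ − 4.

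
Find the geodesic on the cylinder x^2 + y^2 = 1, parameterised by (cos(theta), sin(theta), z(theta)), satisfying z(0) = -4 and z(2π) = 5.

Parameterise the cylinder of radius R = 1 as
    r(θ) = (cos θ, sin θ, z(θ)).
The arc-length element is
    ds = sqrt(1 + (dz/dθ)^2) dθ,
so the Lagrangian is L = sqrt(1 + z'^2).
L depends on z' only, not on z or θ, so ∂L/∂z = 0 and
    ∂L/∂z' = z' / sqrt(1 + z'^2).
The Euler-Lagrange equation gives
    d/dθ( z' / sqrt(1 + z'^2) ) = 0,
so z' is constant. Integrating once:
    z(θ) = a θ + b,
a helix on the cylinder (a straight line when the cylinder is unrolled). The constants a, b are determined by the endpoint conditions.
With endpoint conditions z(0) = -4 and z(2π) = 5: from z(0) = b we get b = -4, and a·2π + -4 = 5 gives a = 9/(2π), so
    z(θ) = (9/(2π)) θ − 4.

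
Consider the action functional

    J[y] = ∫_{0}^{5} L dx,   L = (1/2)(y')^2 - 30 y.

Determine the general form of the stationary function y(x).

The Lagrangian is L = (1/2)(y')^2 - 30 y.
∂L/∂y = -30.
∂L/∂y' = y'.
The Euler-Lagrange equation d/dx(∂L/∂y') − ∂L/∂y = 0 becomes:
    y'' + 30 = 0
General solution: y(x) = -15 x^2 + A x + B, where A and B are arbitrary constants fixed by the endpoint conditions.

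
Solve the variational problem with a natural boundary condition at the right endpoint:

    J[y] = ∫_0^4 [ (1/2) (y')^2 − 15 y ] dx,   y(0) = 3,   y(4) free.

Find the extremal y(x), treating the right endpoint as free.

The Lagrangian L = (1/2) (y')^2 − 15 y gives
    ∂L/∂y = −15,   ∂L/∂y' = y'.
Euler-Lagrange: d/dx(y') − (−15) = 0, i.e. y'' + 15 = 0, so
    y(x) = −(15/2) x^2 + C1 x + C2.
Fixed left endpoint y(0) = 3 ⇒ C2 = 3.
The right endpoint x = 4 is free, so the natural (transversality) condition is ∂L/∂y' |_{x=4} = 0, i.e. y'(4) = 0.
Compute y'(x) = −15 x + C1, so y'(4) = −60 + C1 = 0 ⇒ C1 = 60.
Therefore the extremal is
    y(x) = −(15/2) x^2 + 60 x + 3.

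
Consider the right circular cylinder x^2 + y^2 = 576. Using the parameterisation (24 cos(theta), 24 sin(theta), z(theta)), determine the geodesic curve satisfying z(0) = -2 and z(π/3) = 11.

Parameterise the cylinder of radius R = 24 as
    r(θ) = (24 cos θ, 24 sin θ, z(θ)).
The arc-length element is
    ds = sqrt(576 + (dz/dθ)^2) dθ,
so the Lagrangian is L = sqrt(576 + z'^2).
L depends on z' only, not on z or θ, so ∂L/∂z = 0 and
    ∂L/∂z' = z' / sqrt(576 + z'^2).
The Euler-Lagrange equation gives
    d/dθ( z' / sqrt(576 + z'^2) ) = 0,
so z' is constant. Integrating once:
    z(θ) = a θ + b,
a helix on the cylinder (a straight line when the cylinder is unrolled). The constants a, b are determined by the endpoint conditions.
With endpoint conditions z(0) = -2 and z(π/3) = 11: from z(0) = b we get b = -2, and a·π/3 + -2 = 11 gives a = 39/π, so
    z(θ) = (39/π) θ − 2.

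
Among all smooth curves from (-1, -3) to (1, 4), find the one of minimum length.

Arc-length functional: J[y] = ∫ sqrt(1 + (y')^2) dx.
Lagrangian L = sqrt(1 + (y')^2) has no explicit y dependence, so ∂L/∂y = 0 and the Euler-Lagrange equation gives
    d/dx( y' / sqrt(1 + (y')^2) ) = 0  ⇒  y' / sqrt(1 + (y')^2) = const.
Hence y' is constant, so y(x) is affine.
Fitting the endpoints (-1, -3) and (1, 4):
    slope m = (4 − (-3)) / (1 − (-1)) = 7/2,
    intercept c = (-3) − m·(-1) = 1/2.
Extremal: y(x) = (7/2) x + 1/2.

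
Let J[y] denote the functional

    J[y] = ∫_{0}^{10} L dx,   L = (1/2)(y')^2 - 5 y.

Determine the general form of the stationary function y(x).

The Lagrangian is L = (1/2)(y')^2 - 5 y.
∂L/∂y = -5.
∂L/∂y' = y'.
The Euler-Lagrange equation d/dx(∂L/∂y') − ∂L/∂y = 0 becomes:
    y'' + 5 = 0
General solution: y(x) = -(5/2) x^2 + A x + B, where A and B are arbitrary constants fixed by the endpoint conditions.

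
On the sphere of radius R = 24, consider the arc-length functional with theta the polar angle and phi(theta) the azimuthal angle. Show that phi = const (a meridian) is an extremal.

On the sphere of radius R = 24 with spherical coordinates (θ, φ), the induced metric is
    ds^2 = 576(dθ^2 + sin^2(θ) dφ^2).
Using θ as the parameter, the arc-length functional becomes
    J[φ] = ∫ 24 sqrt(1 + sin^2(θ) (dφ/dθ)^2) dθ.
So L = 24 sqrt(1 + sin^2(θ) φ'^2). Compute
    ∂L/∂φ = 0  (L has no explicit φ dependence),
    ∂L/∂φ' = 24 sin^2(θ) φ' / sqrt(1 + sin^2(θ) φ'^2).
For the candidate φ(θ) = c (constant), φ' = 0, so ∂L/∂φ' evaluated along the candidate vanishes, and ∂L/∂φ is identically zero. Hence
    d/dθ(∂L/∂φ') − ∂L/∂φ = 0
is satisfied. Therefore meridians φ = const are extremals of arc length — they are geodesics on the sphere.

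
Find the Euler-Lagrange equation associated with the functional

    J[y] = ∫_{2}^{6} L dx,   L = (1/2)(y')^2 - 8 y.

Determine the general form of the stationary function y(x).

The Lagrangian is L = (1/2)(y')^2 - 8 y.
∂L/∂y = -8.
∂L/∂y' = y'.
The Euler-Lagrange equation d/dx(∂L/∂y') − ∂L/∂y = 0 becomes:
    y'' + 8 = 0
General solution: y(x) = -4 x^2 + A x + B, where A and B are arbitrary constants fixed by the endpoint conditions.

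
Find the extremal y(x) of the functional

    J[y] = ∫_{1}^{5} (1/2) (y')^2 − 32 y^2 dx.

The Lagrangian is L = (1/2) (y')^2 − 32 y^2.
Compute ∂L/∂y = -64y, ∂L/∂y' = y'.
The Euler-Lagrange equation d/dx(∂L/∂y') − ∂L/∂y = 0 reduces to
    y'' + 64 y = 0.
Its general solution is
    y(x) = A sin(8x) + B cos(8x),
with A, B fixed by the endpoint conditions.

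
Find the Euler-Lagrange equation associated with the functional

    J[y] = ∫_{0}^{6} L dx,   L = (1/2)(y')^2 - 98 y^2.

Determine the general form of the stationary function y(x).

The Lagrangian is L = (1/2)(y')^2 - 98 y^2.
∂L/∂y = -196y.
∂L/∂y' = y'.
The Euler-Lagrange equation d/dx(∂L/∂y') − ∂L/∂y = 0 becomes:
    y'' + 196 y = 0
General solution: y(x) = A sin(14x) + B cos(14x), where A and B are arbitrary constants fixed by the endpoint conditions.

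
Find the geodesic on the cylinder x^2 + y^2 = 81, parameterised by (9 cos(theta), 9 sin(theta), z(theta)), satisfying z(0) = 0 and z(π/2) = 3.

Parameterise the cylinder of radius R = 9 as
    r(θ) = (9 cos θ, 9 sin θ, z(θ)).
The arc-length element is
    ds = sqrt(81 + (dz/dθ)^2) dθ,
so the Lagrangian is L = sqrt(81 + z'^2).
L depends on z' only, not on z or θ, so ∂L/∂z = 0 and
    ∂L/∂z' = z' / sqrt(81 + z'^2).
The Euler-Lagrange equation gives
    d/dθ( z' / sqrt(81 + z'^2) ) = 0,
so z' is constant. Integrating once:
    z(θ) = a θ + b,
a helix on the cylinder (a straight line when the cylinder is unrolled). The constants a, b are determined by the endpoint conditions.
With endpoint conditions z(0) = 0 and z(π/2) = 3: from z(0) = b we get b = 0, and a·π/2 + 0 = 3 gives a = 6/π, so
    z(θ) = (6/π) θ.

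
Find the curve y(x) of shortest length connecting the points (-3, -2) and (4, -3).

Arc-length functional: J[y] = ∫ sqrt(1 + (y')^2) dx.
Lagrangian L = sqrt(1 + (y')^2) has no explicit y dependence, so ∂L/∂y = 0 and the Euler-Lagrange equation gives
    d/dx( y' / sqrt(1 + (y')^2) ) = 0  ⇒  y' / sqrt(1 + (y')^2) = const.
Hence y' is constant, so y(x) is affine.
Fitting the endpoints (-3, -2) and (4, -3):
    slope m = ((-3) − (-2)) / (4 − (-3)) = -1/7,
    intercept c = (-2) − m·(-3) = -17/7.
Extremal: y(x) = (-1/7) x - 17/7.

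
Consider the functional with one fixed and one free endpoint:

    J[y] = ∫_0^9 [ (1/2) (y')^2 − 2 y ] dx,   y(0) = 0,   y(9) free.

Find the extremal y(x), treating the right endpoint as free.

The Lagrangian L = (1/2) (y')^2 − 2 y gives
    ∂L/∂y = −2,   ∂L/∂y' = y'.
Euler-Lagrange: d/dx(y') − (−2) = 0, i.e. y'' + 2 = 0, so
    y(x) = −(2/2) x^2 + C1 x + C2.
Fixed left endpoint y(0) = 0 ⇒ C2 = 0.
The right endpoint x = 9 is free, so the natural (transversality) condition is ∂L/∂y' |_{x=9} = 0, i.e. y'(9) = 0.
Compute y'(x) = −2 x + C1, so y'(9) = −18 + C1 = 0 ⇒ C1 = 18.
Therefore the extremal is
    y(x) = −x^2 + 18 x.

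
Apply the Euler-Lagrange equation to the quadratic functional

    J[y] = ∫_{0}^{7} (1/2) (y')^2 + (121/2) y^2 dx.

The Lagrangian is L = (1/2) (y')^2 + (121/2) y^2.
Compute ∂L/∂y = 121y, ∂L/∂y' = y'.
The Euler-Lagrange equation d/dx(∂L/∂y') − ∂L/∂y = 0 reduces to
    y'' − 121 y = 0.
Its general solution is
    y(x) = A e^(11x) + B e^(−11x),
with A, B fixed by the endpoint conditions.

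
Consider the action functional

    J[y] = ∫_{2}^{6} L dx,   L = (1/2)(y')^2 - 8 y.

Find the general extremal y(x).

The Lagrangian is L = (1/2)(y')^2 - 8 y.
∂L/∂y = -8.
∂L/∂y' = y'.
The Euler-Lagrange equation d/dx(∂L/∂y') − ∂L/∂y = 0 becomes:
    y'' + 8 = 0
General solution: y(x) = -4 x^2 + A x + B, where A and B are arbitrary constants fixed by the endpoint conditions.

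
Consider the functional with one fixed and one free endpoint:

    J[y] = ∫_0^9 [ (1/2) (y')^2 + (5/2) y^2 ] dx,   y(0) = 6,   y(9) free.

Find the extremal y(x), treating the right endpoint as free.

The Lagrangian L = (1/2) (y')^2 + (5/2) y^2 gives
    ∂L/∂y = 5 y,   ∂L/∂y' = y'.
Euler-Lagrange: y'' − 5 y = 0.
With k = sqrt(5), the general solution is
    y(x) = A cosh(sqrt(5) x) + B sinh(sqrt(5) x).
Fixed left endpoint y(0) = 6 ⇒ A = 6.
The right endpoint x = 9 is free, so the natural (transversality) condition is ∂L/∂y' |_{x=9} = 0, i.e. y'(9) = 0.
Compute y'(x) = A k sinh(k x) + B k cosh(k x), so
    y'(9) = A k sinh(k·9) + B k cosh(k·9) = 0
    ⇒ B = −A tanh(k·9) = − 6 tanh(sqrt(5)·9).
Therefore the extremal is
    y(x) = 6 cosh(sqrt(5) x) − 6 tanh(sqrt(5)·9) sinh(sqrt(5) x).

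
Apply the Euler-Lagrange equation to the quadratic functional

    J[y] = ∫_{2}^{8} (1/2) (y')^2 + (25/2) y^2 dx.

The Lagrangian is L = (1/2) (y')^2 + (25/2) y^2.
Compute ∂L/∂y = 25y, ∂L/∂y' = y'.
The Euler-Lagrange equation d/dx(∂L/∂y') − ∂L/∂y = 0 reduces to
    y'' − 25 y = 0.
Its general solution is
    y(x) = A e^(5x) + B e^(−5x),
with A, B fixed by the endpoint conditions.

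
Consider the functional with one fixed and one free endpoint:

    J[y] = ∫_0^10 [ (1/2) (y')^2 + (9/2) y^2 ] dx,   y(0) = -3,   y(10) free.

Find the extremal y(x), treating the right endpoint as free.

The Lagrangian L = (1/2) (y')^2 + (9/2) y^2 gives
    ∂L/∂y = 9 y,   ∂L/∂y' = y'.
Euler-Lagrange: y'' − 9 y = 0.
With k = 3, the general solution is
    y(x) = A cosh(3 x) + B sinh(3 x).
Fixed left endpoint y(0) = -3 ⇒ A = -3.
The right endpoint x = 10 is free, so the natural (transversality) condition is ∂L/∂y' |_{x=10} = 0, i.e. y'(10) = 0.
Compute y'(x) = A k sinh(k x) + B k cosh(k x), so
    y'(10) = A k sinh(k·10) + B k cosh(k·10) = 0
    ⇒ B = −A tanh(k·10) = 3 tanh(3·10).
Therefore the extremal is
    y(x) = −3 cosh(3 x) + 3 tanh(3·10) sinh(3 x).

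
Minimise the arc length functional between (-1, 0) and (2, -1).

Arc-length functional: J[y] = ∫ sqrt(1 + (y')^2) dx.
Lagrangian L = sqrt(1 + (y')^2) has no explicit y dependence, so ∂L/∂y = 0 and the Euler-Lagrange equation gives
    d/dx( y' / sqrt(1 + (y')^2) ) = 0  ⇒  y' / sqrt(1 + (y')^2) = const.
Hence y' is constant, so y(x) is affine.
Fitting the endpoints (-1, 0) and (2, -1):
    slope m = ((-1) − 0) / (2 − (-1)) = -1/3,
    intercept c = 0 − m·(-1) = -1/3.
Extremal: y(x) = (-1/3) x - 1/3.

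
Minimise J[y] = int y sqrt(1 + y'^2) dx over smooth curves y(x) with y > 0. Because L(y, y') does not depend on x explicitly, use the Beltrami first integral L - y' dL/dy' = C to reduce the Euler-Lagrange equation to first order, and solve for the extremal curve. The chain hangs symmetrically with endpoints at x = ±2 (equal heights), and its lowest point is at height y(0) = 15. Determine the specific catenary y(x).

The Lagrangian L(y, y') = y sqrt(1 + y'^2) has no explicit x dependence, so the Beltrami identity applies:
    L − y' ∂L/∂y' = C.
Compute ∂L/∂y' = y · y' / sqrt(1 + y'^2). Then
    L − y' ∂L/∂y'
    = y sqrt(1 + y'^2) − y · y'^2 / sqrt(1 + y'^2)
    = y (1 + y'^2 − y'^2) / sqrt(1 + y'^2)
    = y / sqrt(1 + y'^2) = C.
Squaring gives y^2 = C^2 (1 + y'^2), i.e.
    y'^2 = y^2 / C^2 − 1.
Separating variables,
    dy / sqrt(y^2 − C^2) = dx / C,
and integrating gives arccosh(y / C) = (x − a)/C, so
    y(x) = C cosh((x − a)/C),
the catenary. The constants C and a are fixed by the two endpoint conditions (and, for the hanging-chain problem, the length constraint selects C).
Now fit the given data. The endpoints x = ±2 are symmetric at equal height, so the catenary is even about its minimum: a = 0 and y(x) = C cosh(x/C). The lowest point is y(0) = C cosh(0) = C, and we are told y(0) = 15, so C = 15. Therefore
    y(x) = 15 cosh(x/15),
and at the endpoints
    y(±2) = 15 cosh(2/15).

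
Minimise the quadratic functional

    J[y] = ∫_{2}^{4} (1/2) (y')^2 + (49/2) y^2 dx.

The Lagrangian is L = (1/2) (y')^2 + (49/2) y^2.
Compute ∂L/∂y = 49y, ∂L/∂y' = y'.
The Euler-Lagrange equation d/dx(∂L/∂y') − ∂L/∂y = 0 reduces to
    y'' − 49 y = 0.
Its general solution is
    y(x) = A e^(7x) + B e^(−7x),
with A, B fixed by the endpoint conditions.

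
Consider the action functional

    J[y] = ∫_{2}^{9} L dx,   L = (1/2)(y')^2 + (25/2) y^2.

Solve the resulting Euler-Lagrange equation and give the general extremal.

The Lagrangian is L = (1/2)(y')^2 + (25/2) y^2.
∂L/∂y = 25y.
∂L/∂y' = y'.
The Euler-Lagrange equation d/dx(∂L/∂y') − ∂L/∂y = 0 becomes:
    y'' - 25 y = 0
General solution: y(x) = A e^(5x) + B e^(-5x), where A and B are arbitrary constants fixed by the endpoint conditions.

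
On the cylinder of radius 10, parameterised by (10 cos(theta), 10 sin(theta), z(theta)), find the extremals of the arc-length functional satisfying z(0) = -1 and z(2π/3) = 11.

Parameterise the cylinder of radius R = 10 as
    r(θ) = (10 cos θ, 10 sin θ, z(θ)).
The arc-length element is
    ds = sqrt(100 + (dz/dθ)^2) dθ,
so the Lagrangian is L = sqrt(100 + z'^2).
L depends on z' only, not on z or θ, so ∂L/∂z = 0 and
    ∂L/∂z' = z' / sqrt(100 + z'^2).
The Euler-Lagrange equation gives
    d/dθ( z' / sqrt(100 + z'^2) ) = 0,
so z' is constant. Integrating once:
    z(θ) = a θ + b,
a helix on the cylinder (a straight line when the cylinder is unrolled). The constants a, b are determined by the endpoint conditions.
With endpoint conditions z(0) = -1 and z(2π/3) = 11: from z(0) = b we get b = -1, and a·2π/3 + -1 = 11 gives a = 18/π, so
    z(θ) = (18/π) θ − 1.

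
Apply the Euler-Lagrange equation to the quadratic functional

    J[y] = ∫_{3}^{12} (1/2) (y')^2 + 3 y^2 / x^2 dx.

The Lagrangian is L = (1/2) (y')^2 + 3 y^2 / x^2.
Compute ∂L/∂y = 6y/x^2, ∂L/∂y' = y'.
The Euler-Lagrange equation d/dx(∂L/∂y') − ∂L/∂y = 0 reduces to
    y'' − 6/x^2 · y = 0  (x > 0).
Its general solution is
    y(x) = A x^3 + B x^(-2),
with A, B fixed by the endpoint conditions.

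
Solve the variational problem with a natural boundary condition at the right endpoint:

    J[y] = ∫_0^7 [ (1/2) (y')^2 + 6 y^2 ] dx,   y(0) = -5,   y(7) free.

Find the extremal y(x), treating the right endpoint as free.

The Lagrangian L = (1/2) (y')^2 + 6 y^2 gives
    ∂L/∂y = 12 y,   ∂L/∂y' = y'.
Euler-Lagrange: y'' − 12 y = 0.
With k = sqrt(12), the general solution is
    y(x) = A cosh(sqrt(12) x) + B sinh(sqrt(12) x).
Fixed left endpoint y(0) = -5 ⇒ A = -5.
The right endpoint x = 7 is free, so the natural (transversality) condition is ∂L/∂y' |_{x=7} = 0, i.e. y'(7) = 0.
Compute y'(x) = A k sinh(k x) + B k cosh(k x), so
    y'(7) = A k sinh(k·7) + B k cosh(k·7) = 0
    ⇒ B = −A tanh(k·7) = 5 tanh(sqrt(12)·7).
Therefore the extremal is
    y(x) = −5 cosh(sqrt(12) x) + 5 tanh(sqrt(12)·7) sinh(sqrt(12) x).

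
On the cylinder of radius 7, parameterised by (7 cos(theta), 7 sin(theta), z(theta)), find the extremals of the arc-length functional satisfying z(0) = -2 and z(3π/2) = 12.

Parameterise the cylinder of radius R = 7 as
    r(θ) = (7 cos θ, 7 sin θ, z(θ)).
The arc-length element is
    ds = sqrt(49 + (dz/dθ)^2) dθ,
so the Lagrangian is L = sqrt(49 + z'^2).
L depends on z' only, not on z or θ, so ∂L/∂z = 0 and
    ∂L/∂z' = z' / sqrt(49 + z'^2).
The Euler-Lagrange equation gives
    d/dθ( z' / sqrt(49 + z'^2) ) = 0,
so z' is constant. Integrating once:
    z(θ) = a θ + b,
a helix on the cylinder (a straight line when the cylinder is unrolled). The constants a, b are determined by the endpoint conditions.
With endpoint conditions z(0) = -2 and z(3π/2) = 12: from z(0) = b we get b = -2, and a·3π/2 + -2 = 12 gives a = 28/(3π), so
    z(θ) = (28/(3π)) θ − 2.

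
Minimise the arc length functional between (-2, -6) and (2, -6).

Arc-length functional: J[y] = ∫ sqrt(1 + (y')^2) dx.
Lagrangian L = sqrt(1 + (y')^2) has no explicit y dependence, so ∂L/∂y = 0 and the Euler-Lagrange equation gives
    d/dx( y' / sqrt(1 + (y')^2) ) = 0  ⇒  y' / sqrt(1 + (y')^2) = const.
Hence y' is constant, so y(x) is affine.
Fitting the endpoints (-2, -6) and (2, -6):
    slope m = ((-6) − (-6)) / (2 − (-2)) = 0,
    intercept c = (-6) − m·(-2) = -6.
Extremal: y(x) = -6.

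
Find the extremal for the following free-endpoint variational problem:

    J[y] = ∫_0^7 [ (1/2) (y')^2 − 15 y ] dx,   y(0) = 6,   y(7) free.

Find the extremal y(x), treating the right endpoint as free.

The Lagrangian L = (1/2) (y')^2 − 15 y gives
    ∂L/∂y = −15,   ∂L/∂y' = y'.
Euler-Lagrange: d/dx(y') − (−15) = 0, i.e. y'' + 15 = 0, so
    y(x) = −(15/2) x^2 + C1 x + C2.
Fixed left endpoint y(0) = 6 ⇒ C2 = 6.
The right endpoint x = 7 is free, so the natural (transversality) condition is ∂L/∂y' |_{x=7} = 0, i.e. y'(7) = 0.
Compute y'(x) = −15 x + C1, so y'(7) = −105 + C1 = 0 ⇒ C1 = 105.
Therefore the extremal is
    y(x) = −(15/2) x^2 + 105 x + 6.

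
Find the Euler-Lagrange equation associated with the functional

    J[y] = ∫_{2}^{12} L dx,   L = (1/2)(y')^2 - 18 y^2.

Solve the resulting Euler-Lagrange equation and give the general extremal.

The Lagrangian is L = (1/2)(y')^2 - 18 y^2.
∂L/∂y = -36y.
∂L/∂y' = y'.
The Euler-Lagrange equation d/dx(∂L/∂y') − ∂L/∂y = 0 becomes:
    y'' + 36 y = 0
General solution: y(x) = A sin(6x) + B cos(6x), where A and B are arbitrary constants fixed by the endpoint conditions.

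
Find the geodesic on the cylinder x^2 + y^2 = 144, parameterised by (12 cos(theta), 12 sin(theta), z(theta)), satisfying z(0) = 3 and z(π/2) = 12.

Parameterise the cylinder of radius R = 12 as
    r(θ) = (12 cos θ, 12 sin θ, z(θ)).
The arc-length element is
    ds = sqrt(144 + (dz/dθ)^2) dθ,
so the Lagrangian is L = sqrt(144 + z'^2).
L depends on z' only, not on z or θ, so ∂L/∂z = 0 and
    ∂L/∂z' = z' / sqrt(144 + z'^2).
The Euler-Lagrange equation gives
    d/dθ( z' / sqrt(144 + z'^2) ) = 0,
so z' is constant. Integrating once:
    z(θ) = a θ + b,
a helix on the cylinder (a straight line when the cylinder is unrolled). The constants a, b are determined by the endpoint conditions.
With endpoint conditions z(0) = 3 and z(π/2) = 12: from z(0) = b we get b = 3, and a·π/2 + 3 = 12 gives a = 18/π, so
    z(θ) = (18/π) θ + 3.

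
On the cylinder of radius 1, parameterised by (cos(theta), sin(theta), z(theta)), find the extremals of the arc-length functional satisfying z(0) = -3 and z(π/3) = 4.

Parameterise the cylinder of radius R = 1 as
    r(θ) = (cos θ, sin θ, z(θ)).
The arc-length element is
    ds = sqrt(1 + (dz/dθ)^2) dθ,
so the Lagrangian is L = sqrt(1 + z'^2).
L depends on z' only, not on z or θ, so ∂L/∂z = 0 and
    ∂L/∂z' = z' / sqrt(1 + z'^2).
The Euler-Lagrange equation gives
    d/dθ( z' / sqrt(1 + z'^2) ) = 0,
so z' is constant. Integrating once:
    z(θ) = a θ + b,
a helix on the cylinder (a straight line when the cylinder is unrolled). The constants a, b are determined by the endpoint conditions.
With endpoint conditions z(0) = -3 and z(π/3) = 4: from z(0) = b we get b = -3, and a·π/3 + -3 = 4 gives a = 21/π, so
    z(θ) = (21/π) θ − 3.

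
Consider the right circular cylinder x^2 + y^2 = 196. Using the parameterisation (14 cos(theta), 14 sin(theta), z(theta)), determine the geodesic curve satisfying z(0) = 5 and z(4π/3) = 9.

Parameterise the cylinder of radius R = 14 as
    r(θ) = (14 cos θ, 14 sin θ, z(θ)).
The arc-length element is
    ds = sqrt(196 + (dz/dθ)^2) dθ,
so the Lagrangian is L = sqrt(196 + z'^2).
L depends on z' only, not on z or θ, so ∂L/∂z = 0 and
    ∂L/∂z' = z' / sqrt(196 + z'^2).
The Euler-Lagrange equation gives
    d/dθ( z' / sqrt(196 + z'^2) ) = 0,
so z' is constant. Integrating once:
    z(θ) = a θ + b,
a helix on the cylinder (a straight line when the cylinder is unrolled). The constants a, b are determined by the endpoint conditions.
With endpoint conditions z(0) = 5 and z(4π/3) = 9: from z(0) = b we get b = 5, and a·4π/3 + 5 = 9 gives a = 3/π, so
    z(θ) = (3/π) θ + 5.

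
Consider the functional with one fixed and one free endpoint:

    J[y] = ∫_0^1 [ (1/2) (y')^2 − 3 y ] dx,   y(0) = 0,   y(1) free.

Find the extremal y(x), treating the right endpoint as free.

The Lagrangian L = (1/2) (y')^2 − 3 y gives
    ∂L/∂y = −3,   ∂L/∂y' = y'.
Euler-Lagrange: d/dx(y') − (−3) = 0, i.e. y'' + 3 = 0, so
    y(x) = −(3/2) x^2 + C1 x + C2.
Fixed left endpoint y(0) = 0 ⇒ C2 = 0.
The right endpoint x = 1 is free, so the natural (transversality) condition is ∂L/∂y' |_{x=1} = 0, i.e. y'(1) = 0.
Compute y'(x) = −3 x + C1, so y'(1) = −3 + C1 = 0 ⇒ C1 = 3.
Therefore the extremal is
    y(x) = −(3/2) x^2 + 3 x.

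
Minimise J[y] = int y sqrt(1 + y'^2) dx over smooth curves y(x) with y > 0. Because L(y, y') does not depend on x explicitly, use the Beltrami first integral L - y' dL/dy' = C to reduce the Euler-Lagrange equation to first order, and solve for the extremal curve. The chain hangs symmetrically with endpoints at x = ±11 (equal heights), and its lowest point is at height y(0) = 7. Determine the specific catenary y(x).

The Lagrangian L(y, y') = y sqrt(1 + y'^2) has no explicit x dependence, so the Beltrami identity applies:
    L − y' ∂L/∂y' = C.
Compute ∂L/∂y' = y · y' / sqrt(1 + y'^2). Then
    L − y' ∂L/∂y'
    = y sqrt(1 + y'^2) − y · y'^2 / sqrt(1 + y'^2)
    = y (1 + y'^2 − y'^2) / sqrt(1 + y'^2)
    = y / sqrt(1 + y'^2) = C.
Squaring gives y^2 = C^2 (1 + y'^2), i.e.
    y'^2 = y^2 / C^2 − 1.
Separating variables,
    dy / sqrt(y^2 − C^2) = dx / C,
and integrating gives arccosh(y / C) = (x − a)/C, so
    y(x) = C cosh((x − a)/C),
the catenary. The constants C and a are fixed by the two endpoint conditions (and, for the hanging-chain problem, the length constraint selects C).
Now fit the given data. The endpoints x = ±11 are symmetric at equal height, so the catenary is even about its minimum: a = 0 and y(x) = C cosh(x/C). The lowest point is y(0) = C cosh(0) = C, and we are told y(0) = 7, so C = 7. Therefore
    y(x) = 7 cosh(x/7),
and at the endpoints
    y(±11) = 7 cosh(11/7).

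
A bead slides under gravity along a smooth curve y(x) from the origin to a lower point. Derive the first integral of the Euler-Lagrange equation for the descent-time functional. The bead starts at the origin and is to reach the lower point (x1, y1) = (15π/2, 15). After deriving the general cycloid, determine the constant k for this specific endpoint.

The Lagrangian L = sqrt((1 + y'^2) / y) has no explicit x dependence, so the Beltrami identity applies:
    L − y' ∂L/∂y' = C.
Compute ∂L/∂y' = y' / sqrt(y (1 + y'^2)).
Substitute:
    sqrt((1 + y'^2)/y) − y'·y' / sqrt(y (1 + y'^2))
    = (1 + y'^2) / sqrt(y (1 + y'^2)) − y'^2 / sqrt(y (1 + y'^2))
    = 1 / sqrt(y (1 + y'^2)) = C.
Squaring and rearranging gives the first integral
    y (1 + y'^2) = 1/C^2 =: k   (constant).
Solving this first-order ODE by the substitution
    y = (k/2)(1 − cos θ)
yields the cycloid parameterisation
    x(θ) = (k/2)(θ − sin θ),   y(θ) = (k/2)(1 − cos θ).
The constant k is fixed by the endpoint condition.
Now fit the given lower endpoint (x1, y1) = (15π/2, 15). At the bottom of the first arch (θ = π), the parametric equations give
    y(π) = (k/2)(1 − cos π) = k,
    x(π) = (k/2)(π − sin π) = kπ/2.
Matching y(π) = 15 gives k = 15, consistent with x(π) = 15π/2. Therefore the specific cycloid is
    x(θ) = (15/2)(θ − sin θ),   y(θ) = (15/2)(1 − cos θ).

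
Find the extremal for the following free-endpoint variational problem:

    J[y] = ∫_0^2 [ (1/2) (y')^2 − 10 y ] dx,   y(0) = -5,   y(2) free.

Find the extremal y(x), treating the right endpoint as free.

The Lagrangian L = (1/2) (y')^2 − 10 y gives
    ∂L/∂y = −10,   ∂L/∂y' = y'.
Euler-Lagrange: d/dx(y') − (−10) = 0, i.e. y'' + 10 = 0, so
    y(x) = −(10/2) x^2 + C1 x + C2.
Fixed left endpoint y(0) = -5 ⇒ C2 = -5.
The right endpoint x = 2 is free, so the natural (transversality) condition is ∂L/∂y' |_{x=2} = 0, i.e. y'(2) = 0.
Compute y'(x) = −10 x + C1, so y'(2) = −20 + C1 = 0 ⇒ C1 = 20.
Therefore the extremal is
    y(x) = −5 x^2 + 20 x − 5.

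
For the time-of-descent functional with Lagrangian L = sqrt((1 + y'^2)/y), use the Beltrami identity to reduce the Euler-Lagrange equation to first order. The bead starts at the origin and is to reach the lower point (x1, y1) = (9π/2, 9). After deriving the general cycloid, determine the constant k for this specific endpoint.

The Lagrangian L = sqrt((1 + y'^2) / y) has no explicit x dependence, so the Beltrami identity applies:
    L − y' ∂L/∂y' = C.
Compute ∂L/∂y' = y' / sqrt(y (1 + y'^2)).
Substitute:
    sqrt((1 + y'^2)/y) − y'·y' / sqrt(y (1 + y'^2))
    = (1 + y'^2) / sqrt(y (1 + y'^2)) − y'^2 / sqrt(y (1 + y'^2))
    = 1 / sqrt(y (1 + y'^2)) = C.
Squaring and rearranging gives the first integral
    y (1 + y'^2) = 1/C^2 =: k   (constant).
Solving this first-order ODE by the substitution
    y = (k/2)(1 − cos θ)
yields the cycloid parameterisation
    x(θ) = (k/2)(θ − sin θ),   y(θ) = (k/2)(1 − cos θ).
The constant k is fixed by the endpoint condition.
Now fit the given lower endpoint (x1, y1) = (9π/2, 9). At the bottom of the first arch (θ = π), the parametric equations give
    y(π) = (k/2)(1 − cos π) = k,
    x(π) = (k/2)(π − sin π) = kπ/2.
Matching y(π) = 9 gives k = 9, consistent with x(π) = 9π/2. Therefore the specific cycloid is
    x(θ) = (9/2)(θ − sin θ),   y(θ) = (9/2)(1 − cos θ).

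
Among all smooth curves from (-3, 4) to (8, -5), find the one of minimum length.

Arc-length functional: J[y] = ∫ sqrt(1 + (y')^2) dx.
Lagrangian L = sqrt(1 + (y')^2) has no explicit y dependence, so ∂L/∂y = 0 and the Euler-Lagrange equation gives
    d/dx( y' / sqrt(1 + (y')^2) ) = 0  ⇒  y' / sqrt(1 + (y')^2) = const.
Hence y' is constant, so y(x) is affine.
Fitting the endpoints (-3, 4) and (8, -5):
    slope m = ((-5) − 4) / (8 − (-3)) = -9/11,
    intercept c = 4 − m·(-3) = 17/11.
Extremal: y(x) = (-9/11) x + 17/11.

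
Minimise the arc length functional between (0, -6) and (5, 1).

Arc-length functional: J[y] = ∫ sqrt(1 + (y')^2) dx.
Lagrangian L = sqrt(1 + (y')^2) has no explicit y dependence, so ∂L/∂y = 0 and the Euler-Lagrange equation gives
    d/dx( y' / sqrt(1 + (y')^2) ) = 0  ⇒  y' / sqrt(1 + (y')^2) = const.
Hence y' is constant, so y(x) is affine.
Fitting the endpoints (0, -6) and (5, 1):
    slope m = (1 − (-6)) / (5 − 0) = 7/5,
    intercept c = (-6) − m·0 = -6.
Extremal: y(x) = (7/5) x - 6.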